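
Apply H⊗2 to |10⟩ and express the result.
1/2|00⟩ + 1/2|01⟩ - 1/2|10⟩ - 1/2|11⟩

H⊗2 gives amp(|y⟩) = (1/2) Σ_x (−1)^(x·y) amp(|x⟩), where x·y is the number of positions in which both x and y have a 1.
|00⟩: (1)/2 = 1/2
|01⟩: (1)/2 = 1/2
|10⟩: (-1)/2 = -1/2
|11⟩: (-1)/2 = -1/2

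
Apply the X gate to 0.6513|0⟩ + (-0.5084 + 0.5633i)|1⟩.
(-0.5084 + 0.5633i)|0⟩ + 0.6513|1⟩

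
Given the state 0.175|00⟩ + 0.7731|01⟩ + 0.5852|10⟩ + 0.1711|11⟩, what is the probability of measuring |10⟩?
0.3425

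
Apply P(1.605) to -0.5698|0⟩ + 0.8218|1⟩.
-0.5698|0⟩ + (-0.0281 + 0.8213i)|1⟩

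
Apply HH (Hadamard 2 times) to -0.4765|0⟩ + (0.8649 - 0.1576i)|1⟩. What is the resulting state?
-0.4765|0⟩ + (0.8649 - 0.1576i)|1⟩

H² = I, so an even number of Hadamards cancels: H^2 = I and the state is unchanged.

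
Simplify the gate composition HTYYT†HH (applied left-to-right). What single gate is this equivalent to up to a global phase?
H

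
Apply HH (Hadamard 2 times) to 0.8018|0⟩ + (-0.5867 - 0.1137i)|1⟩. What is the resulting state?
0.8018|0⟩ + (-0.5867 - 0.1137i)|1⟩

H² = I, so an even number of Hadamards cancels: H^2 = I and the state is unchanged.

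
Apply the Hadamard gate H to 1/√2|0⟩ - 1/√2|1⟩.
|1⟩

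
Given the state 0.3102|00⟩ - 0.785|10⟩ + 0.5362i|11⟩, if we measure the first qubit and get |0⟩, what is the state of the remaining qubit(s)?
|0⟩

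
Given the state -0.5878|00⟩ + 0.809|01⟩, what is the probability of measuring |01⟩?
0.6545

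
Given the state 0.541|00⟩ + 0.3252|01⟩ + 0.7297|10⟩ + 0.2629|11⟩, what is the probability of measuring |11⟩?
0.06912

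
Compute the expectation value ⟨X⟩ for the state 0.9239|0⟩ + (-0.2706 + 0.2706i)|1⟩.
-0.5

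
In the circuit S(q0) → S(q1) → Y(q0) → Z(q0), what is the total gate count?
4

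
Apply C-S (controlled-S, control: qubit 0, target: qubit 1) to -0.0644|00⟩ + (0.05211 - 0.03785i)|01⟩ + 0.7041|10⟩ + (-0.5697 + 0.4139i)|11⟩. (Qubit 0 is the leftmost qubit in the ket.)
-0.0644|00⟩ + (0.05211 - 0.03785i)|01⟩ + 0.7041|10⟩ + (-0.4139 - 0.5697i)|11⟩

C-S leaves the control-|0⟩ kets |00⟩, |01⟩ unchanged and applies S to qubit 1 on the control-|1⟩ pair (|10⟩, |11⟩).
S = [[1, 0], [0, i]].
With a = amp(|10⟩) = 0.7041 and b = amp(|11⟩) = (-0.5697 + 0.4139i):
new amp(|10⟩) = (1)·a = 0.7041
new amp(|11⟩) = (i)·b = (-0.4139 - 0.5697i)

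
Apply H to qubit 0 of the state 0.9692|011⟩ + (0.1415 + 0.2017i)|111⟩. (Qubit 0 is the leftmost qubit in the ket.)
(0.7854 + 0.1426i)|011⟩ + (0.5853 - 0.1426i)|111⟩

H on qubit 0 mixes each pair of kets that differ only in qubit 0: amplitudes (a, b) of (|…0…⟩, |…1…⟩) become ((a + b)/√2, (a − b)/√2). Kets absent from the input have amplitude 0.
(|011⟩, |111⟩): (a, b) = (0.9692, (0.1415 + 0.2017i)) → ((0.7854 + 0.1426i), (0.5853 - 0.1426i))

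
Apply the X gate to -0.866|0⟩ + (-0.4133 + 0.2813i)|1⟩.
(-0.4133 + 0.2813i)|0⟩ - 0.866|1⟩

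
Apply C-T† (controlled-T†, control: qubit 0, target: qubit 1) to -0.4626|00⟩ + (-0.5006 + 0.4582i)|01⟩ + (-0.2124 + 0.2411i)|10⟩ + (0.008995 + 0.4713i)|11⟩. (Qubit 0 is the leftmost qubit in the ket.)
-0.4626|00⟩ + (-0.5006 + 0.4582i)|01⟩ + (-0.2124 + 0.2411i)|10⟩ + (0.3396 + 0.3269i)|11⟩

C-T† leaves the control-|0⟩ kets |00⟩, |01⟩ unchanged and applies T† to qubit 1 on the control-|1⟩ pair (|10⟩, |11⟩).
T† = [[1, 0], [0, (1/√2 - (1/√2)i)]].
With a = amp(|10⟩) = (-0.2124 + 0.2411i) and b = amp(|11⟩) = (0.008995 + 0.4713i):
new amp(|10⟩) = (1)·a = (-0.2124 + 0.2411i)
new amp(|11⟩) = (1/√2 - (1/√2)i)·b = (0.3396 + 0.3269i)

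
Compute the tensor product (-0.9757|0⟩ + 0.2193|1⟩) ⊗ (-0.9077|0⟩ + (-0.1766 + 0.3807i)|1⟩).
0.8856|00⟩ + (0.1723 - 0.3714i)|01⟩ - 0.1991|10⟩ + (-0.03873 + 0.08349i)|11⟩

amp(|b₁b₂…⟩) = product of the factor amplitudes for bits b₁, b₂, …; only kets whose every factor amplitude is nonzero survive.
|00⟩: (-0.9757)(-0.9077) = 0.8856
|01⟩: (-0.9757)(-0.1766 + 0.3807i) = (0.1723 - 0.3714i)
|10⟩: (0.2193)(-0.9077) = -0.1991
|11⟩: (0.2193)(-0.1766 + 0.3807i) = (-0.03873 + 0.08349i)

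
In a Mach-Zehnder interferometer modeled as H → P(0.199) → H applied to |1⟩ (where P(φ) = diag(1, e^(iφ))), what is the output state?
(0.009868 - 0.09884i)|0⟩ + (0.9901 + 0.09884i)|1⟩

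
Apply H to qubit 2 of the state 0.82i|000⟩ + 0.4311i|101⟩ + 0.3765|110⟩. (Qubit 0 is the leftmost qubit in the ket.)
0.5798i|000⟩ + 0.5798i|001⟩ + 0.3048i|100⟩ - 0.3048i|101⟩ + 0.2662|110⟩ + 0.2662|111⟩

H on qubit 2 mixes each pair of kets that differ only in qubit 2: amplitudes (a, b) of (|…0…⟩, |…1…⟩) become ((a + b)/√2, (a − b)/√2). Kets absent from the input have amplitude 0.
(|000⟩, |001⟩): (a, b) = (0.82i, 0) → (0.5798i, 0.5798i)
(|100⟩, |101⟩): (a, b) = (0, 0.4311i) → (0.3048i, -0.3048i)
(|110⟩, |111⟩): (a, b) = (0.3765, 0) → (0.2662, 0.2662)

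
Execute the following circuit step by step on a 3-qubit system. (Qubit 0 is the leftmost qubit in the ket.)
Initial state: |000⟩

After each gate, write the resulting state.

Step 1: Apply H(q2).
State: 1/√2|000⟩ + 1/√2|001⟩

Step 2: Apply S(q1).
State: 1/√2|000⟩ + 1/√2|001⟩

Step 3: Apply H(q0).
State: 1/2|000⟩ + 1/2|001⟩ + 1/2|100⟩ + 1/2|101⟩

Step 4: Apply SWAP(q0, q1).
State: 1/2|000⟩ + 1/2|001⟩ + 1/2|010⟩ + 1/2|011⟩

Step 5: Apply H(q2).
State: 1/√2|000⟩ + 1/√2|010⟩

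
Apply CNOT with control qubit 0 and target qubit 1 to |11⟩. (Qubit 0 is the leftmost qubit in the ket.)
|10⟩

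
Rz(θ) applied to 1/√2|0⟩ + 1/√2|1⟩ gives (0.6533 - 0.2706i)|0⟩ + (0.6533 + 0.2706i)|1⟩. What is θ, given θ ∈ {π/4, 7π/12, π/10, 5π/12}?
π/4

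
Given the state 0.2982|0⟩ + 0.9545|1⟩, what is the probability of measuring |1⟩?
0.9111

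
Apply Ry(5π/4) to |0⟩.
-0.3827|0⟩ + 0.9239|1⟩

Ry(5π/4) = [[cos(θ/2), −sin(θ/2)], [sin(θ/2), cos(θ/2)]]; θ = 5π/4, cos(θ/2) ≈ -0.382683, sin(θ/2) ≈ 0.92388.
With a = amp(|0⟩) = 1 and b = amp(|1⟩) = 0:
new amp(|0⟩) = (-0.382683)·a + (-0.92388)·b = -0.3827
new amp(|1⟩) = (0.92388)·a + (-0.382683)·b = 0.9239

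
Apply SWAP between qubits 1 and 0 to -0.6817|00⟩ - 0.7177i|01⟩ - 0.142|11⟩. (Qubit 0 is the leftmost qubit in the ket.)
-0.6817|00⟩ - 0.7177i|10⟩ - 0.142|11⟩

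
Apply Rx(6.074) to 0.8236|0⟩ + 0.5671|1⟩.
(-0.8191 - 0.05921i)|0⟩ + (-0.564 - 0.08599i)|1⟩

Rx(6.074) = [[cos(θ/2), −i·sin(θ/2)], [−i·sin(θ/2), cos(θ/2)]]; θ = 6.074, cos(θ/2) ≈ -0.994535, sin(θ/2) ≈ 0.104402.
With a = amp(|0⟩) = 0.8236 and b = amp(|1⟩) = 0.5671:
new amp(|0⟩) = (-0.994535)·a + (-0.104402i)·b = (-0.8191 - 0.05921i)
new amp(|1⟩) = (-0.104402i)·a + (-0.994535)·b = (-0.564 - 0.08599i)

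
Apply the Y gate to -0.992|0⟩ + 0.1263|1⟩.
-0.1263i|0⟩ - 0.992i|1⟩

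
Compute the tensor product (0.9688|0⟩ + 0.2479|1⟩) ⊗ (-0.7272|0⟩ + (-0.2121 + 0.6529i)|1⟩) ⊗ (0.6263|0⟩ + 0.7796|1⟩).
-0.4412|000⟩ - 0.5492|001⟩ + (-0.1287 + 0.3962i)|010⟩ + (-0.1602 + 0.4931i)|011⟩ - 0.1129|100⟩ - 0.1405|101⟩ + (-0.03293 + 0.1014i)|110⟩ + (-0.04099 + 0.1262i)|111⟩

amp(|b₁b₂…⟩) = product of the factor amplitudes for bits b₁, b₂, …; only kets whose every factor amplitude is nonzero survive.
|000⟩: (0.9688)(-0.7272)(0.6263) = -0.4412
|001⟩: (0.9688)(-0.7272)(0.7796) = -0.5492
|010⟩: (0.9688)(-0.2121 + 0.6529i)(0.6263) = (-0.1287 + 0.3962i)
|011⟩: (0.9688)(-0.2121 + 0.6529i)(0.7796) = (-0.1602 + 0.4931i)
|100⟩: (0.2479)(-0.7272)(0.6263) = -0.1129
|101⟩: (0.2479)(-0.7272)(0.7796) = -0.1405
|110⟩: (0.2479)(-0.2121 + 0.6529i)(0.6263) = (-0.03293 + 0.1014i)
|111⟩: (0.2479)(-0.2121 + 0.6529i)(0.7796) = (-0.04099 + 0.1262i)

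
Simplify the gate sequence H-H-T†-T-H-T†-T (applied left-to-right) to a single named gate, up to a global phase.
H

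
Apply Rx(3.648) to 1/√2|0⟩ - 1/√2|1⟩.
(-0.1771 + 0.6846i)|0⟩ + (0.1771 - 0.6846i)|1⟩

Rx(3.648) = [[cos(θ/2), −i·sin(θ/2)], [−i·sin(θ/2), cos(θ/2)]]; θ = 3.648, cos(θ/2) ≈ -0.250507, sin(θ/2) ≈ 0.968115.
With a = amp(|0⟩) = 1/√2 and b = amp(|1⟩) = -1/√2:
new amp(|0⟩) = (-0.250507)·a + (-0.968115i)·b = (-0.1771 + 0.6846i)
new amp(|1⟩) = (-0.968115i)·a + (-0.250507)·b = (0.1771 - 0.6846i)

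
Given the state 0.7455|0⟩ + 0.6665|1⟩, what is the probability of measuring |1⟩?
0.4442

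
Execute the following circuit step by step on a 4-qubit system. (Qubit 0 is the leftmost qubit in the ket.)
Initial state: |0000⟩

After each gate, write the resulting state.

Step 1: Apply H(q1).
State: 1/√2|0000⟩ + 1/√2|0100⟩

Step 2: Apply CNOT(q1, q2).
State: 1/√2|0000⟩ + 1/√2|0110⟩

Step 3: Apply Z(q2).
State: 1/√2|0000⟩ - 1/√2|0110⟩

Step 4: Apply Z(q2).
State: 1/√2|0000⟩ + 1/√2|0110⟩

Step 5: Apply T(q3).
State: 1/√2|0000⟩ + 1/√2|0110⟩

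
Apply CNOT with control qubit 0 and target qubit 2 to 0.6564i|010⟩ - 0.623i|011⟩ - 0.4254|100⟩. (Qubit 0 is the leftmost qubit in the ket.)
0.6564i|010⟩ - 0.623i|011⟩ - 0.4254|101⟩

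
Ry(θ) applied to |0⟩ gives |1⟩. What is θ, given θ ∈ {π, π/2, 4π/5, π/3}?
π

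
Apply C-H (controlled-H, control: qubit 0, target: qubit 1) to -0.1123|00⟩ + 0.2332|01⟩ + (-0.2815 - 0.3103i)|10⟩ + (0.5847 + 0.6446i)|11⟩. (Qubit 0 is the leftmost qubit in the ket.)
-0.1123|00⟩ + 0.2332|01⟩ + (0.2144 + 0.2364i)|10⟩ + (-0.6125 - 0.6752i)|11⟩

C-H leaves the control-|0⟩ kets |00⟩, |01⟩ unchanged and applies H to qubit 1 on the control-|1⟩ pair (|10⟩, |11⟩).
H = [[1/√2, 1/√2], [1/√2, -1/√2]].
With a = amp(|10⟩) = (-0.2815 - 0.3103i) and b = amp(|11⟩) = (0.5847 + 0.6446i):
new amp(|10⟩) = (1/√2)·a + (1/√2)·b = (0.2144 + 0.2364i)
new amp(|11⟩) = (1/√2)·a + (-1/√2)·b = (-0.6125 - 0.6752i)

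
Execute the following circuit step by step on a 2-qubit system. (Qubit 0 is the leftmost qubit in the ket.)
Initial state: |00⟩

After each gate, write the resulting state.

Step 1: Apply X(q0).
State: |10⟩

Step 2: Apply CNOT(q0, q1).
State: |11⟩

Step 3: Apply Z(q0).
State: -|11⟩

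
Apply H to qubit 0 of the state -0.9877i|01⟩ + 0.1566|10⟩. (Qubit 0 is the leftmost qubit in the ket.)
0.1107|00⟩ - 0.6984i|01⟩ - 0.1107|10⟩ - 0.6984i|11⟩

H on qubit 0 mixes each pair of kets that differ only in qubit 0: amplitudes (a, b) of (|…0…⟩, |…1…⟩) become ((a + b)/√2, (a − b)/√2). Kets absent from the input have amplitude 0.
(|00⟩, |10⟩): (a, b) = (0, 0.1566) → (0.1107, -0.1107)
(|01⟩, |11⟩): (a, b) = (-0.9877i, 0) → (-0.6984i, -0.6984i)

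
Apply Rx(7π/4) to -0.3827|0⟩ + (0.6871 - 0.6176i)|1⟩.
(0.1172 - 0.2629i)|0⟩ + (-0.6348 + 0.717i)|1⟩

Rx(7π/4) = [[cos(θ/2), −i·sin(θ/2)], [−i·sin(θ/2), cos(θ/2)]]; θ = 7π/4, cos(θ/2) ≈ -0.92388, sin(θ/2) ≈ 0.382683.
With a = amp(|0⟩) = -0.3827 and b = amp(|1⟩) = (0.6871 - 0.6176i):
new amp(|0⟩) = (-0.92388)·a + (-0.382683i)·b = (0.1172 - 0.2629i)
new amp(|1⟩) = (-0.382683i)·a + (-0.92388)·b = (-0.6348 + 0.717i)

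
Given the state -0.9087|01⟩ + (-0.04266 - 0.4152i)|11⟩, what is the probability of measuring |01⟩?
0.8257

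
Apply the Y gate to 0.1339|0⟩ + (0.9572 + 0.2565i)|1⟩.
(0.2565 - 0.9572i)|0⟩ + 0.1339i|1⟩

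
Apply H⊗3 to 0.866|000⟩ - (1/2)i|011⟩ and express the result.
(0.3062 - 0.1768i)|000⟩ + (0.3062 + 0.1768i)|001⟩ + (0.3062 + 0.1768i)|010⟩ + (0.3062 - 0.1768i)|011⟩ + (0.3062 - 0.1768i)|100⟩ + (0.3062 + 0.1768i)|101⟩ + (0.3062 + 0.1768i)|110⟩ + (0.3062 - 0.1768i)|111⟩

H⊗3 gives amp(|y⟩) = (1/2√2) Σ_x (−1)^(x·y) amp(|x⟩), where x·y is the number of positions in which both x and y have a 1.
|000⟩: (0.866 - (1/2)i)/(2√2) = (0.3062 - 0.1768i)
|001⟩: (0.866 + (1/2)i)/(2√2) = (0.3062 + 0.1768i)
|010⟩: (0.866 + (1/2)i)/(2√2) = (0.3062 + 0.1768i)
|011⟩: (0.866 - (1/2)i)/(2√2) = (0.3062 - 0.1768i)
|100⟩: (0.866 - (1/2)i)/(2√2) = (0.3062 - 0.1768i)
|101⟩: (0.866 + (1/2)i)/(2√2) = (0.3062 + 0.1768i)
|110⟩: (0.866 + (1/2)i)/(2√2) = (0.3062 + 0.1768i)
|111⟩: (0.866 - (1/2)i)/(2√2) = (0.3062 - 0.1768i)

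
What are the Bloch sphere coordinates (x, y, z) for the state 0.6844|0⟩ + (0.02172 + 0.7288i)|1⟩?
(0.02973, 0.9976, -0.06322)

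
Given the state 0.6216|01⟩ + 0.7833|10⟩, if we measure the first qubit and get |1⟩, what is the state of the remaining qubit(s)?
|0⟩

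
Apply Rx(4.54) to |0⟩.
-0.6436|0⟩ - 0.7654i|1⟩

Rx(4.54) = [[cos(θ/2), −i·sin(θ/2)], [−i·sin(θ/2), cos(θ/2)]]; θ = 4.54, cos(θ/2) ≈ -0.643608, sin(θ/2) ≈ 0.765355.
With a = amp(|0⟩) = 1 and b = amp(|1⟩) = 0:
new amp(|0⟩) = (-0.643608)·a + (-0.765355i)·b = -0.6436
new amp(|1⟩) = (-0.765355i)·a + (-0.643608)·b = -0.7654i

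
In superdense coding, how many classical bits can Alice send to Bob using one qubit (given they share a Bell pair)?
2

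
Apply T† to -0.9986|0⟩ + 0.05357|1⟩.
-0.9986|0⟩ + (0.03788 - 0.03788i)|1⟩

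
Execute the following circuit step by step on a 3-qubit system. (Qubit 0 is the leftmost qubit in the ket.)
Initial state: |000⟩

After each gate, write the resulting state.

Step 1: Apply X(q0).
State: |100⟩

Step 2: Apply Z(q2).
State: |100⟩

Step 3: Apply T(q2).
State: |100⟩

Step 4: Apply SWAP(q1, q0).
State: |010⟩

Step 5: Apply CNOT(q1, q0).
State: |110⟩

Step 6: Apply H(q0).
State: 1/√2|010⟩ - 1/√2|110⟩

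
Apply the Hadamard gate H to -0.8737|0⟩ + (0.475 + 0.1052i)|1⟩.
(-0.2819 + 0.07439i)|0⟩ + (-0.9537 - 0.07439i)|1⟩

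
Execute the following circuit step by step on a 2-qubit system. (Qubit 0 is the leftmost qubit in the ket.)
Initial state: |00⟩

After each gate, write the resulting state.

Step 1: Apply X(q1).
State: |01⟩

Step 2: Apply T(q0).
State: |01⟩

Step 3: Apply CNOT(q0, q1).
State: |01⟩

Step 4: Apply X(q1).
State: |00⟩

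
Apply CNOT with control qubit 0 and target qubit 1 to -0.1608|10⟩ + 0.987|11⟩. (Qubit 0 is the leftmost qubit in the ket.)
0.987|10⟩ - 0.1608|11⟩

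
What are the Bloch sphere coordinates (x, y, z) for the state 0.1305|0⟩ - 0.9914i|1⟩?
(0, -0.2588, -0.9658)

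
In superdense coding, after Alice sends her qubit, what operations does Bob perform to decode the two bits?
CNOT (Alice's qubit controls Bob's), then H on Alice's qubit, then measure both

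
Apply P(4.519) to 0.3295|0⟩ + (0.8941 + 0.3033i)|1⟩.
0.3295|0⟩ + (0.1258 - 0.9357i)|1⟩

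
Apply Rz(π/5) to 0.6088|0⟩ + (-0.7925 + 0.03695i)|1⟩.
(0.579 - 0.1881i)|0⟩ + (-0.7651 - 0.2098i)|1⟩

Rz(π/5) = [[e^(−iθ/2), 0], [0, e^(iθ/2)]] with e^(±iθ/2) = cos(θ/2) ± i·sin(θ/2); θ = π/5, cos(θ/2) ≈ 0.951057, sin(θ/2) ≈ 0.309017.
With a = amp(|0⟩) = 0.6088 and b = amp(|1⟩) = (-0.7925 + 0.03695i):
new amp(|0⟩) = (0.951057 - 0.309017i)·a = (0.579 - 0.1881i)
new amp(|1⟩) = (0.951057 + 0.309017i)·b = (-0.7651 - 0.2098i)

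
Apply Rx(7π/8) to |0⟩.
0.1951|0⟩ - 0.9808i|1⟩

Rx(7π/8) = [[cos(θ/2), −i·sin(θ/2)], [−i·sin(θ/2), cos(θ/2)]]; θ = 7π/8, cos(θ/2) ≈ 0.19509, sin(θ/2) ≈ 0.980785.
With a = amp(|0⟩) = 1 and b = amp(|1⟩) = 0:
new amp(|0⟩) = (0.19509)·a + (-0.980785i)·b = 0.1951
new amp(|1⟩) = (-0.980785i)·a + (0.19509)·b = -0.9808i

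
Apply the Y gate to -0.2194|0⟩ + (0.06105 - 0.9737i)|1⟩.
(-0.9737 - 0.06105i)|0⟩ - 0.2194i|1⟩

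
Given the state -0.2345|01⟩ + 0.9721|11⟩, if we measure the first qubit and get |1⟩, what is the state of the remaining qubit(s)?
|1⟩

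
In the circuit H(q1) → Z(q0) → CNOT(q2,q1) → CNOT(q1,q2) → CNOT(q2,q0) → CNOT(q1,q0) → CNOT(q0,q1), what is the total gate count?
7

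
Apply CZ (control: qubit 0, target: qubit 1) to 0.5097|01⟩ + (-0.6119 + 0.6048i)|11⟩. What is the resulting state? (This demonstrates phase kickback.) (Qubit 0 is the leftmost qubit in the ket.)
0.5097|01⟩ + (0.6119 - 0.6048i)|11⟩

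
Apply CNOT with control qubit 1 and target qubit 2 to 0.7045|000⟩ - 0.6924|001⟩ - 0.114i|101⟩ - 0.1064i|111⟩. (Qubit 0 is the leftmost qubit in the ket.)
0.7045|000⟩ - 0.6924|001⟩ - 0.114i|101⟩ - 0.1064i|110⟩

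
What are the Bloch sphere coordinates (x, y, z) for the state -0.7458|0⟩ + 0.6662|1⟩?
(-0.9937, 0, 0.1124)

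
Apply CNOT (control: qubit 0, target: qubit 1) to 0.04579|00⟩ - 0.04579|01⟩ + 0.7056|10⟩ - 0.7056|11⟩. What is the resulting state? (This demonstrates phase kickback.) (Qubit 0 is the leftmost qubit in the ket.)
0.04579|00⟩ - 0.04579|01⟩ - 0.7056|10⟩ + 0.7056|11⟩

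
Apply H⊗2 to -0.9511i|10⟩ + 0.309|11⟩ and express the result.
(0.1545 - 0.4756i)|00⟩ + (-0.1545 - 0.4756i)|01⟩ + (-0.1545 + 0.4756i)|10⟩ + (0.1545 + 0.4756i)|11⟩

H⊗2 gives amp(|y⟩) = (1/2) Σ_x (−1)^(x·y) amp(|x⟩), where x·y is the number of positions in which both x and y have a 1.
|00⟩: (-0.9511i + 0.309)/2 = (0.1545 - 0.4756i)
|01⟩: (-0.9511i - 0.309)/2 = (-0.1545 - 0.4756i)
|10⟩: (0.9511i - 0.309)/2 = (-0.1545 + 0.4756i)
|11⟩: (0.9511i + 0.309)/2 = (0.1545 + 0.4756i)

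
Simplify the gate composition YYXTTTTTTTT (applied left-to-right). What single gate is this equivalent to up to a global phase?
X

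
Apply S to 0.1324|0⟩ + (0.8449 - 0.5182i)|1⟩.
0.1324|0⟩ + (0.5182 + 0.8449i)|1⟩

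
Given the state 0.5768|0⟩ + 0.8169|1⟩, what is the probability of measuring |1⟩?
0.6673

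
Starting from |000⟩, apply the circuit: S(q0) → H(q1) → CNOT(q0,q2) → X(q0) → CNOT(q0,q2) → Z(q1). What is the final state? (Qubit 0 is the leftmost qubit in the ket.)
1/√2|101⟩ - 1/√2|111⟩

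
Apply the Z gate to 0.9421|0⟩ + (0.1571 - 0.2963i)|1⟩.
0.9421|0⟩ + (-0.1571 + 0.2963i)|1⟩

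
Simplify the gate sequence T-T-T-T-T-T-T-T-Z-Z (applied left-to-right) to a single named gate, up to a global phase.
I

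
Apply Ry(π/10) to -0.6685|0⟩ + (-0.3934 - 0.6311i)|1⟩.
(-0.5987 + 0.09873i)|0⟩ + (-0.4931 - 0.6233i)|1⟩

Ry(π/10) = [[cos(θ/2), −sin(θ/2)], [sin(θ/2), cos(θ/2)]]; θ = π/10, cos(θ/2) ≈ 0.987688, sin(θ/2) ≈ 0.156434.
With a = amp(|0⟩) = -0.6685 and b = amp(|1⟩) = (-0.3934 - 0.6311i):
new amp(|0⟩) = (0.987688)·a + (-0.156434)·b = (-0.5987 + 0.09873i)
new amp(|1⟩) = (0.156434)·a + (0.987688)·b = (-0.4931 - 0.6233i)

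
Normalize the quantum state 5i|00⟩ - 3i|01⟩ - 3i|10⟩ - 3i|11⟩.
0.6934i|00⟩ - 0.416i|01⟩ - 0.416i|10⟩ - 0.416i|11⟩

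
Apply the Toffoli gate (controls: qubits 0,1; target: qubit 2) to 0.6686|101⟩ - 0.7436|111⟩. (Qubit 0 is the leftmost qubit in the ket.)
0.6686|101⟩ - 0.7436|110⟩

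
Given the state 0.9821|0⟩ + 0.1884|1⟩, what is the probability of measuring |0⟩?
0.9645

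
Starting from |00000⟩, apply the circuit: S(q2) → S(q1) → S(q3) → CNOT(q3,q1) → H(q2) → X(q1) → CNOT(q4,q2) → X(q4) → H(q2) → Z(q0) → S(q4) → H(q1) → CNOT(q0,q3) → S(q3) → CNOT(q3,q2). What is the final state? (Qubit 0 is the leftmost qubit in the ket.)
(1/√2)i|00001⟩ - (1/√2)i|01001⟩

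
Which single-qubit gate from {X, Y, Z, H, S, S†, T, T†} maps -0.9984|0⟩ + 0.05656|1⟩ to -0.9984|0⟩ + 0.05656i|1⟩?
S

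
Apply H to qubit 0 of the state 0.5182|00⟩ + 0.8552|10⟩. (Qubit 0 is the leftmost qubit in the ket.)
0.9711|00⟩ - 0.2383|10⟩

H on qubit 0 mixes each pair of kets that differ only in qubit 0: amplitudes (a, b) of (|…0…⟩, |…1…⟩) become ((a + b)/√2, (a − b)/√2). Kets absent from the input have amplitude 0.
(|00⟩, |10⟩): (a, b) = (0.5182, 0.8552) → (0.9711, -0.2383)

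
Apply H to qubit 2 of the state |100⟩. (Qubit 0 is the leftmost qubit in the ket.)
1/√2|100⟩ + 1/√2|101⟩

H on qubit 2 mixes each pair of kets that differ only in qubit 2: amplitudes (a, b) of (|…0…⟩, |…1…⟩) become ((a + b)/√2, (a − b)/√2). Kets absent from the input have amplitude 0.
(|100⟩, |101⟩): (a, b) = (1, 0) → (1/√2, 1/√2)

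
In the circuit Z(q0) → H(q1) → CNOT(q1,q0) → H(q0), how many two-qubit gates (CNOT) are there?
1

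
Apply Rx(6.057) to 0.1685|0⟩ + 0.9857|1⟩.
(-0.1674 - 0.1112i)|0⟩ + (-0.9794 - 0.01902i)|1⟩

Rx(6.057) = [[cos(θ/2), −i·sin(θ/2)], [−i·sin(θ/2), cos(θ/2)]]; θ = 6.057, cos(θ/2) ≈ -0.993612, sin(θ/2) ≈ 0.112852.
With a = amp(|0⟩) = 0.1685 and b = amp(|1⟩) = 0.9857:
new amp(|0⟩) = (-0.993612)·a + (-0.112852i)·b = (-0.1674 - 0.1112i)
new amp(|1⟩) = (-0.112852i)·a + (-0.993612)·b = (-0.9794 - 0.01902i)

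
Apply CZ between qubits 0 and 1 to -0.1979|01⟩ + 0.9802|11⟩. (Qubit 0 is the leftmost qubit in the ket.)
-0.1979|01⟩ - 0.9802|11⟩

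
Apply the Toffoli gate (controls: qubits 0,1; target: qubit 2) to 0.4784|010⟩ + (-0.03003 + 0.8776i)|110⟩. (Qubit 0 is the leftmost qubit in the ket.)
0.4784|010⟩ + (-0.03003 + 0.8776i)|111⟩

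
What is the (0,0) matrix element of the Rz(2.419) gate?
(0.3535 - 0.9354i)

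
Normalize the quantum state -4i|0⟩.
-i|0⟩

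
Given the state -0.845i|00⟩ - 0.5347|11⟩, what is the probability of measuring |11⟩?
0.2859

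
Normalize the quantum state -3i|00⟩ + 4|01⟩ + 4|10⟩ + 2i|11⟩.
-(1/√5)i|00⟩ + 0.5963|01⟩ + 0.5963|10⟩ + 0.2981i|11⟩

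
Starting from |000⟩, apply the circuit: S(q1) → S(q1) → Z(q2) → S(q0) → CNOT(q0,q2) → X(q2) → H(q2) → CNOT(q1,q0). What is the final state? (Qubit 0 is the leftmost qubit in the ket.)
1/√2|000⟩ - 1/√2|001⟩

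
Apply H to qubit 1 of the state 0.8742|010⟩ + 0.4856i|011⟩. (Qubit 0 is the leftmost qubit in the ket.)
0.6182|000⟩ + 0.3434i|001⟩ - 0.6182|010⟩ - 0.3434i|011⟩

H on qubit 1 mixes each pair of kets that differ only in qubit 1: amplitudes (a, b) of (|…0…⟩, |…1…⟩) become ((a + b)/√2, (a − b)/√2). Kets absent from the input have amplitude 0.
(|000⟩, |010⟩): (a, b) = (0, 0.8742) → (0.6182, -0.6182)
(|001⟩, |011⟩): (a, b) = (0, 0.4856i) → (0.3434i, -0.3434i)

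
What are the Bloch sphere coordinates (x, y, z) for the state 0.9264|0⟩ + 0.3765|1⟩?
(0.6976, 0, 0.7165)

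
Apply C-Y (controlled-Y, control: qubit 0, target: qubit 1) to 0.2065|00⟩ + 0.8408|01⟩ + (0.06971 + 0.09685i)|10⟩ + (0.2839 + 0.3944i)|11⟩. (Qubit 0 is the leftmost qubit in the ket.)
0.2065|00⟩ + 0.8408|01⟩ + (0.3944 - 0.2839i)|10⟩ + (-0.09685 + 0.06971i)|11⟩

C-Y leaves the control-|0⟩ kets |00⟩, |01⟩ unchanged and applies Y to qubit 1 on the control-|1⟩ pair (|10⟩, |11⟩).
Y = [[0, -i], [i, 0]].
With a = amp(|10⟩) = (0.06971 + 0.09685i) and b = amp(|11⟩) = (0.2839 + 0.3944i):
new amp(|10⟩) = (-i)·b = (0.3944 - 0.2839i)
new amp(|11⟩) = (i)·a = (-0.09685 + 0.06971i)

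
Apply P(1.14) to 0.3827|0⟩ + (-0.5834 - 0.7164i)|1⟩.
0.3827|0⟩ + (0.4073 - 0.8293i)|1⟩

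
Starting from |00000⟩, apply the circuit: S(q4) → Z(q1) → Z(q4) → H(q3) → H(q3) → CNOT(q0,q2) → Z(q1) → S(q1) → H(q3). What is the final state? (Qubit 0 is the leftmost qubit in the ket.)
1/√2|00000⟩ + 1/√2|00010⟩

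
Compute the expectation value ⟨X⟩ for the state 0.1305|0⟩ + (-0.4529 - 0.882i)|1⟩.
-0.1182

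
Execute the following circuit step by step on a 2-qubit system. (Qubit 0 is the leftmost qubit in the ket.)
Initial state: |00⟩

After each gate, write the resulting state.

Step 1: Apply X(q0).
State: |10⟩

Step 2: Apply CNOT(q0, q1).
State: |11⟩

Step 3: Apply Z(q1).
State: -|11⟩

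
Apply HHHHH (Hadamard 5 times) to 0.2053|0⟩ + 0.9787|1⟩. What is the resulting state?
0.8372|0⟩ - 0.5469|1⟩

H² = I, so H^5 = H: a single Hadamard. With (a, b) = (0.2053, 0.9787), H gives ((a + b)/√2, (a − b)/√2) = (0.8372, -0.5469).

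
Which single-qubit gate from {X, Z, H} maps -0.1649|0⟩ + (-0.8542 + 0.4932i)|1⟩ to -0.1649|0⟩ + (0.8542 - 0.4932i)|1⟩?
Z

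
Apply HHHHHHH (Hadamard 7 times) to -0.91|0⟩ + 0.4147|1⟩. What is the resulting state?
-0.3502|0⟩ - 0.9367|1⟩

H² = I, so H^7 = H: a single Hadamard. With (a, b) = (-0.91, 0.4147), H gives ((a + b)/√2, (a − b)/√2) = (-0.3502, -0.9367).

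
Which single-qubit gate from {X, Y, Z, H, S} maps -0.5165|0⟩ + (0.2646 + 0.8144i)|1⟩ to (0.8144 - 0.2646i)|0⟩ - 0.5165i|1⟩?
Y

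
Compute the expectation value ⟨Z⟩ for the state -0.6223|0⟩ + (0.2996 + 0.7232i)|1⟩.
-0.2255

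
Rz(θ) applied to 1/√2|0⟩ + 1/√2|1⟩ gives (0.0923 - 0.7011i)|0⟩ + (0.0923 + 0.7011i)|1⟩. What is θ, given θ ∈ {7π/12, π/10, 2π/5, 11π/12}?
11π/12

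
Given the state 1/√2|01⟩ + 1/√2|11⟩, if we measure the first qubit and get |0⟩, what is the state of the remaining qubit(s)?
|1⟩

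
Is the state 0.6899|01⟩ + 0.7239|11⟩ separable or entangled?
Separable

Writing the state as a|00⟩ + b|01⟩ + c|10⟩ + d|11⟩, it is a product state iff ad − bc = 0.
Here (a, b, c, d) = (0, 0.6899, 0, 0.7239): ad − bc = (0)(0.7239) − (0.6899)(0) = 0, so the state is separable.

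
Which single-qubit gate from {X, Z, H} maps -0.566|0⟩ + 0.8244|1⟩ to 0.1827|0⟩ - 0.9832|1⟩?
H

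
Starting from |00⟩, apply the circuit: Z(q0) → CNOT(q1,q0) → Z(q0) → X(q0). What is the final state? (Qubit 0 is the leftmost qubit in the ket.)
|10⟩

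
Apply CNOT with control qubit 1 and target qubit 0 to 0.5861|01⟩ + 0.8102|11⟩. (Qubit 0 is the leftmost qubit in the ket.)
0.8102|01⟩ + 0.5861|11⟩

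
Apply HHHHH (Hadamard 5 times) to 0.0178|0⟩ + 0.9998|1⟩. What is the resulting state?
0.7196|0⟩ - 0.6944|1⟩

H² = I, so H^5 = H: a single Hadamard. With (a, b) = (0.0178, 0.9998), H gives ((a + b)/√2, (a − b)/√2) = (0.7196, -0.6944).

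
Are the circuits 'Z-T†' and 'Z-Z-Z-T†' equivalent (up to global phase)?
Yes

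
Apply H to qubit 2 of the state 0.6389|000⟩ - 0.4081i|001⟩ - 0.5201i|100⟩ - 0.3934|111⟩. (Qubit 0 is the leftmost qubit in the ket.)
(0.4518 - 0.2886i)|000⟩ + (0.4518 + 0.2886i)|001⟩ - 0.3678i|100⟩ - 0.3678i|101⟩ - 0.2782|110⟩ + 0.2782|111⟩

H on qubit 2 mixes each pair of kets that differ only in qubit 2: amplitudes (a, b) of (|…0…⟩, |…1…⟩) become ((a + b)/√2, (a − b)/√2). Kets absent from the input have amplitude 0.
(|000⟩, |001⟩): (a, b) = (0.6389, -0.4081i) → ((0.4518 - 0.2886i), (0.4518 + 0.2886i))
(|100⟩, |101⟩): (a, b) = (-0.5201i, 0) → (-0.3678i, -0.3678i)
(|110⟩, |111⟩): (a, b) = (0, -0.3934) → (-0.2782, 0.2782)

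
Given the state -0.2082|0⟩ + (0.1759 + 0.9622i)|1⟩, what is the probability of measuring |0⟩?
0.04335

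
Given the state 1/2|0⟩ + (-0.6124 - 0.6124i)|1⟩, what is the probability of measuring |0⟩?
1/4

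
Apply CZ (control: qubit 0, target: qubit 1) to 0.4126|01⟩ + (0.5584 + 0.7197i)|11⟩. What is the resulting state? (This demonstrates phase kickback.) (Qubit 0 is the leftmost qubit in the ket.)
0.4126|01⟩ + (-0.5584 - 0.7197i)|11⟩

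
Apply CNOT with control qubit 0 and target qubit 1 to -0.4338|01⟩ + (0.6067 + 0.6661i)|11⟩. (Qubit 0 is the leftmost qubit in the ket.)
-0.4338|01⟩ + (0.6067 + 0.6661i)|10⟩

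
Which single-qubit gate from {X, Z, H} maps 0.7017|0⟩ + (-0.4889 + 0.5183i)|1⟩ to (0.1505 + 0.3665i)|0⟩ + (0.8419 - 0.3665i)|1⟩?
H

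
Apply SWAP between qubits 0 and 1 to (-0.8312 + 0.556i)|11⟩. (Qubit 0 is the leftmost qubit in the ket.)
(-0.8312 + 0.556i)|11⟩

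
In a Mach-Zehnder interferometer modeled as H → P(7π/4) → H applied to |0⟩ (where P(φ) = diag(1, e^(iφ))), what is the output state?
(0.8536 - (1/√8)i)|0⟩ + (0.1464 + (1/√8)i)|1⟩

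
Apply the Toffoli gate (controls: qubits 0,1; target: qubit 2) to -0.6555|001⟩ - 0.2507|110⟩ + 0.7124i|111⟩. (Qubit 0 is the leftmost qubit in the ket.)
-0.6555|001⟩ + 0.7124i|110⟩ - 0.2507|111⟩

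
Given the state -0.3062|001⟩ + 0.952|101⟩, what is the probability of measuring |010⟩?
0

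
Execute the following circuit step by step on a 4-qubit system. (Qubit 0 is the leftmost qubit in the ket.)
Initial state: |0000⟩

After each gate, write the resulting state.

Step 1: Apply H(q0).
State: 1/√2|0000⟩ + 1/√2|1000⟩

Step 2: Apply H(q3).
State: 1/2|0000⟩ + 1/2|0001⟩ + 1/2|1000⟩ + 1/2|1001⟩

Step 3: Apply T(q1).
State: 1/2|0000⟩ + 1/2|0001⟩ + 1/2|1000⟩ + 1/2|1001⟩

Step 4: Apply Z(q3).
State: 1/2|0000⟩ - 1/2|0001⟩ + 1/2|1000⟩ - 1/2|1001⟩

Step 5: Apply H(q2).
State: 1/√8|0000⟩ - 1/√8|0001⟩ + 1/√8|0010⟩ - 1/√8|0011⟩ + 1/√8|1000⟩ - 1/√8|1001⟩ + 1/√8|1010⟩ - 1/√8|1011⟩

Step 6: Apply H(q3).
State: 1/2|0001⟩ + 1/2|0011⟩ + 1/2|1001⟩ + 1/2|1011⟩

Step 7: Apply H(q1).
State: 1/√8|0001⟩ + 1/√8|0011⟩ + 1/√8|0101⟩ + 1/√8|0111⟩ + 1/√8|1001⟩ + 1/√8|1011⟩ + 1/√8|1101⟩ + 1/√8|1111⟩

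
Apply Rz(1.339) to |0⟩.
(0.7841 - 0.6206i)|0⟩

Rz(1.339) = [[e^(−iθ/2), 0], [0, e^(iθ/2)]] with e^(±iθ/2) = cos(θ/2) ± i·sin(θ/2); θ = 1.339, cos(θ/2) ≈ 0.784132, sin(θ/2) ≈ 0.620594.
With a = amp(|0⟩) = 1 and b = amp(|1⟩) = 0:
new amp(|0⟩) = (0.784132 - 0.620594i)·a = (0.7841 - 0.6206i)
new amp(|1⟩) = (0.784132 + 0.620594i)·b = 0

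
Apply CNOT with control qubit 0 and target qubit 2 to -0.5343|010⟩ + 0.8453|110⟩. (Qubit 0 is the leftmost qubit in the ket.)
-0.5343|010⟩ + 0.8453|111⟩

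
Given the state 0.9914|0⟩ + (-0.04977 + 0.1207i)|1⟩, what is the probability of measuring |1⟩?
0.01705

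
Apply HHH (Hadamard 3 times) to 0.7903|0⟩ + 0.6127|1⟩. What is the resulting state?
0.9921|0⟩ + 0.1256|1⟩

H² = I, so H^3 = H: a single Hadamard. With (a, b) = (0.7903, 0.6127), H gives ((a + b)/√2, (a − b)/√2) = (0.9921, 0.1256).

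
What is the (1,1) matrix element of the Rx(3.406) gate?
-0.1318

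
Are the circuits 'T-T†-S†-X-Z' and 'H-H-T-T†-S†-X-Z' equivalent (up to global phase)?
Yes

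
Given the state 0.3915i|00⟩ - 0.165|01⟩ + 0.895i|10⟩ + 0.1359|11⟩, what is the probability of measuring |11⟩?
0.01847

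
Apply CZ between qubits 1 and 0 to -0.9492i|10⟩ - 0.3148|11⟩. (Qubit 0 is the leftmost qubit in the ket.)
-0.9492i|10⟩ + 0.3148|11⟩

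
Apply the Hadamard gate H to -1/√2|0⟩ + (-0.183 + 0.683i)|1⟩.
(-0.6294 + 0.483i)|0⟩ + (-0.3706 - 0.483i)|1⟩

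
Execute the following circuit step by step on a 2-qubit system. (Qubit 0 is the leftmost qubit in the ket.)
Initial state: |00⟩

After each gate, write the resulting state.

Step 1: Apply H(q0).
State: 1/√2|00⟩ + 1/√2|10⟩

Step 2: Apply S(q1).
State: 1/√2|00⟩ + 1/√2|10⟩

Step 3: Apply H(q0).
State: |00⟩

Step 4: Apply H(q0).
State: 1/√2|00⟩ + 1/√2|10⟩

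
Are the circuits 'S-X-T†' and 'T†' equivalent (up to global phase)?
No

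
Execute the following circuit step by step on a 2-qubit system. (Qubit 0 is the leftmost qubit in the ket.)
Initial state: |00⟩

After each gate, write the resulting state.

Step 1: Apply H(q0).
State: 1/√2|00⟩ + 1/√2|10⟩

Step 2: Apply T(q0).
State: 1/√2|00⟩ + (1/2 + (1/2)i)|10⟩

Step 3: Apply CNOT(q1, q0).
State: 1/√2|00⟩ + (1/2 + (1/2)i)|10⟩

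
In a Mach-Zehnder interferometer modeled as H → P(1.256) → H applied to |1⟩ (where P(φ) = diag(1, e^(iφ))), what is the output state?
(0.3452 - 0.4754i)|0⟩ + (0.6548 + 0.4754i)|1⟩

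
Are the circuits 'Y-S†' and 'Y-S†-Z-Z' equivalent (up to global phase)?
Yes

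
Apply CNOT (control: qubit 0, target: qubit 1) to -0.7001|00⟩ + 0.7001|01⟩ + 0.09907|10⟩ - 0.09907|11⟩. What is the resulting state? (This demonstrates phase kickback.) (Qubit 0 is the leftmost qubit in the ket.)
-0.7001|00⟩ + 0.7001|01⟩ - 0.09907|10⟩ + 0.09907|11⟩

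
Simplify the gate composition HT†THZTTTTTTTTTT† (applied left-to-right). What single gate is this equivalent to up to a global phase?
Z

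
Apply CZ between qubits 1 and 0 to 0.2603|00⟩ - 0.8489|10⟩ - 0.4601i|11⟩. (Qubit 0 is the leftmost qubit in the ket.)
0.2603|00⟩ - 0.8489|10⟩ + 0.4601i|11⟩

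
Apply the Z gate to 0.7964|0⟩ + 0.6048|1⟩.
0.7964|0⟩ - 0.6048|1⟩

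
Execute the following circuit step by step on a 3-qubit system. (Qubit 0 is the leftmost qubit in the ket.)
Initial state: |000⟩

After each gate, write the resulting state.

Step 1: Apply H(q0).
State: 1/√2|000⟩ + 1/√2|100⟩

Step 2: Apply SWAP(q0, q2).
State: 1/√2|000⟩ + 1/√2|001⟩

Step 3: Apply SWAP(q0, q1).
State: 1/√2|000⟩ + 1/√2|001⟩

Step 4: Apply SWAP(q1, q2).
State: 1/√2|000⟩ + 1/√2|010⟩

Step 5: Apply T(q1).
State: 1/√2|000⟩ + (1/2 + (1/2)i)|010⟩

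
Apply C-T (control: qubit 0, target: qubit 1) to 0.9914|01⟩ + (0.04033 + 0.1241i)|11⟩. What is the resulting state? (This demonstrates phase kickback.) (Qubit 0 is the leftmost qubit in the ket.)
0.9914|01⟩ + (-0.05923 + 0.1163i)|11⟩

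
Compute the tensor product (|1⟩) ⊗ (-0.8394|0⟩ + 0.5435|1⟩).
-0.8394|10⟩ + 0.5435|11⟩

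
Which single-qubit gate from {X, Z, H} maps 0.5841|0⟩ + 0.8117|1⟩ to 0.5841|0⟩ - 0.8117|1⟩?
Z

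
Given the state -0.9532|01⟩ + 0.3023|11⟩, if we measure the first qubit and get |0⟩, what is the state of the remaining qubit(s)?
-|1⟩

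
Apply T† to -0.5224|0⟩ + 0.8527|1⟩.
-0.5224|0⟩ + (0.6029 - 0.6029i)|1⟩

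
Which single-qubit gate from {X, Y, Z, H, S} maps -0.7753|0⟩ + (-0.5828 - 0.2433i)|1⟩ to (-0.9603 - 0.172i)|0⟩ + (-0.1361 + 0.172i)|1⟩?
H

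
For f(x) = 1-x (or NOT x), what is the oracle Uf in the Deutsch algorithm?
CNOT followed by I ⊗ X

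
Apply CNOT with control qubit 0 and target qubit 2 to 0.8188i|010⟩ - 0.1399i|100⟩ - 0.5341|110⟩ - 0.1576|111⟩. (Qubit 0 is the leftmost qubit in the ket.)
0.8188i|010⟩ - 0.1399i|101⟩ - 0.1576|110⟩ - 0.5341|111⟩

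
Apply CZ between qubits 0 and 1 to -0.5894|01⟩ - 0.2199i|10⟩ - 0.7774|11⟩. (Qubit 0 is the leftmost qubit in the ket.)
-0.5894|01⟩ - 0.2199i|10⟩ + 0.7774|11⟩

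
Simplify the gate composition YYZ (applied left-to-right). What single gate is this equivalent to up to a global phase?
Z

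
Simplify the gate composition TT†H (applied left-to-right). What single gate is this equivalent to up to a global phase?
H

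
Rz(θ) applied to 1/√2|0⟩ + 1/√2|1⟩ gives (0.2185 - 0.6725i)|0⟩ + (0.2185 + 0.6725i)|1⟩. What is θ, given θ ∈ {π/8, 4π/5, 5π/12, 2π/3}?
4π/5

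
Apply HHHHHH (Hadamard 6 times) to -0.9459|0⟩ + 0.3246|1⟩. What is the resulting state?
-0.9459|0⟩ + 0.3246|1⟩

H² = I, so an even number of Hadamards cancels: H^6 = I and the state is unchanged.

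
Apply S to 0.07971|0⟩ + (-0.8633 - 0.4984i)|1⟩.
0.07971|0⟩ + (0.4984 - 0.8633i)|1⟩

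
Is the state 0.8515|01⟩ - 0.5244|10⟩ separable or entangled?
Entangled

Writing the state as a|00⟩ + b|01⟩ + c|10⟩ + d|11⟩, it is a product state iff ad − bc = 0.
Here (a, b, c, d) = (0, 0.8515, -0.5244, 0): ad − bc = (0)(0) − (0.8515)(-0.5244) = 0.4465 ≠ 0, so the state is entangled.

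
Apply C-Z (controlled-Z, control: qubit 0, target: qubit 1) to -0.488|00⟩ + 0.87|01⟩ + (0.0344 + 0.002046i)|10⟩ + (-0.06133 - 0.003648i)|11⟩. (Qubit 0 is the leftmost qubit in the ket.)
-0.488|00⟩ + 0.87|01⟩ + (0.0344 + 0.002046i)|10⟩ + (0.06133 + 0.003648i)|11⟩

C-Z leaves the control-|0⟩ kets |00⟩, |01⟩ unchanged and applies Z to qubit 1 on the control-|1⟩ pair (|10⟩, |11⟩).
Z = [[1, 0], [0, -1]].
With a = amp(|10⟩) = (0.0344 + 0.002046i) and b = amp(|11⟩) = (-0.06133 - 0.003648i):
new amp(|10⟩) = (1)·a = (0.0344 + 0.002046i)
new amp(|11⟩) = (-1)·b = (0.06133 + 0.003648i)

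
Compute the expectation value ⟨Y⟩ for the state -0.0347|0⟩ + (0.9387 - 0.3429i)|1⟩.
0.0238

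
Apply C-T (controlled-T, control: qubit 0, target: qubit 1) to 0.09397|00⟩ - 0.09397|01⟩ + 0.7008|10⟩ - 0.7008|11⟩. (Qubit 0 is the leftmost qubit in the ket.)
0.09397|00⟩ - 0.09397|01⟩ + 0.7008|10⟩ + (-0.4955 - 0.4955i)|11⟩

C-T leaves the control-|0⟩ kets |00⟩, |01⟩ unchanged and applies T to qubit 1 on the control-|1⟩ pair (|10⟩, |11⟩).
T = [[1, 0], [0, (1/√2 + (1/√2)i)]].
With a = amp(|10⟩) = 0.7008 and b = amp(|11⟩) = -0.7008:
new amp(|10⟩) = (1)·a = 0.7008
new amp(|11⟩) = (1/√2 + (1/√2)i)·b = (-0.4955 - 0.4955i)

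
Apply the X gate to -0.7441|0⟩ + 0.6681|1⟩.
0.6681|0⟩ - 0.7441|1⟩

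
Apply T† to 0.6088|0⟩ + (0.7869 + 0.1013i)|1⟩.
0.6088|0⟩ + (0.6281 - 0.4848i)|1⟩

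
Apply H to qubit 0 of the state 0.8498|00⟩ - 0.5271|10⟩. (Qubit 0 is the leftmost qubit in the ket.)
0.2282|00⟩ + 0.9736|10⟩

H on qubit 0 mixes each pair of kets that differ only in qubit 0: amplitudes (a, b) of (|…0…⟩, |…1…⟩) become ((a + b)/√2, (a − b)/√2). Kets absent from the input have amplitude 0.
(|00⟩, |10⟩): (a, b) = (0.8498, -0.5271) → (0.2282, 0.9736)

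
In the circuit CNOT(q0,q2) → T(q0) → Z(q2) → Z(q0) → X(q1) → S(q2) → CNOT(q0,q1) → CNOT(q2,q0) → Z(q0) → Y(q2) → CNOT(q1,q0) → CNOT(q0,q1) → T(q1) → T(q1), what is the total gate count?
14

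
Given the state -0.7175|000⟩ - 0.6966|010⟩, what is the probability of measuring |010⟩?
0.4853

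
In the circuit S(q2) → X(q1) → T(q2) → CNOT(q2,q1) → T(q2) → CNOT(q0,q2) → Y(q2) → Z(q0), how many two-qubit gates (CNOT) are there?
2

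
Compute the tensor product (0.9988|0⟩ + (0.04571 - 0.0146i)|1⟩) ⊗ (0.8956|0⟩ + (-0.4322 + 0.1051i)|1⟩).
0.8945|00⟩ + (-0.4317 + 0.105i)|01⟩ + (0.04094 - 0.01308i)|10⟩ + (-0.01822 + 0.01111i)|11⟩

amp(|b₁b₂…⟩) = product of the factor amplitudes for bits b₁, b₂, …; only kets whose every factor amplitude is nonzero survive.
|00⟩: (0.9988)(0.8956) = 0.8945
|01⟩: (0.9988)(-0.4322 + 0.1051i) = (-0.4317 + 0.105i)
|10⟩: (0.04571 - 0.0146i)(0.8956) = (0.04094 - 0.01308i)
|11⟩: (0.04571 - 0.0146i)(-0.4322 + 0.1051i) = (-0.01822 + 0.01111i)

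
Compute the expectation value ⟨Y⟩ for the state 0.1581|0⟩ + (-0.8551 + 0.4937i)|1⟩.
0.1561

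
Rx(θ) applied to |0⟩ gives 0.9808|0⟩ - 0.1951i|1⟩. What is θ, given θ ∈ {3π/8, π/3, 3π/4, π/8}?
π/8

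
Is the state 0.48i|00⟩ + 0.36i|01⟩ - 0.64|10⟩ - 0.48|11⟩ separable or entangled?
Separable

Writing the state as a|00⟩ + b|01⟩ + c|10⟩ + d|11⟩, it is a product state iff ad − bc = 0.
Here (a, b, c, d) = (0.48i, 0.36i, -0.64, -0.48): ad − bc = (0.48i)(-0.48) − (0.36i)(-0.64) = 0, so the state is separable.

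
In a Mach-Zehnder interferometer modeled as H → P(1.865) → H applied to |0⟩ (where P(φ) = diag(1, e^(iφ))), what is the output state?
(0.355 + 0.4785i)|0⟩ + (0.645 - 0.4785i)|1⟩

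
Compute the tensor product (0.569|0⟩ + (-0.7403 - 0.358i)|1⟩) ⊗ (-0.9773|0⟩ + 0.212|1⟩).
-0.5561|00⟩ + 0.1206|01⟩ + (0.7235 + 0.3499i)|10⟩ + (-0.1569 - 0.0759i)|11⟩

amp(|b₁b₂…⟩) = product of the factor amplitudes for bits b₁, b₂, …; only kets whose every factor amplitude is nonzero survive.
|00⟩: (0.569)(-0.9773) = -0.5561
|01⟩: (0.569)(0.212) = 0.1206
|10⟩: (-0.7403 - 0.358i)(-0.9773) = (0.7235 + 0.3499i)
|11⟩: (-0.7403 - 0.358i)(0.212) = (-0.1569 - 0.0759i)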